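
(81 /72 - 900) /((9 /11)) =-8789 /8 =-1098.62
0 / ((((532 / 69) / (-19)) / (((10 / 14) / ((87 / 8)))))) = 0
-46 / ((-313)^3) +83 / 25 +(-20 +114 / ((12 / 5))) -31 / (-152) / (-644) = 2312760543740113 / 75041667618400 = 30.82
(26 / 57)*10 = 260 / 57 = 4.56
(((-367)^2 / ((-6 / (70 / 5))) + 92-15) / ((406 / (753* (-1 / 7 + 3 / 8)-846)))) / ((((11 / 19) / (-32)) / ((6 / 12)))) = -2914090496 / 203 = -14355125.60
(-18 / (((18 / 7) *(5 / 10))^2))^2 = 9604 / 81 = 118.57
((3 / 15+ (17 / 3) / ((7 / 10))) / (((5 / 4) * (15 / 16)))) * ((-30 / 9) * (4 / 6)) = -222976 / 14175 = -15.73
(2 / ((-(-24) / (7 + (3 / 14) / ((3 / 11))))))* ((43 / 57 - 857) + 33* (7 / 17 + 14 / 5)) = -396214673 / 813960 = -486.77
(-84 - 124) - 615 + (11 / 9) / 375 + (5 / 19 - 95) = -58849666 / 64125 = -917.73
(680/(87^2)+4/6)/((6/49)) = 140287/22707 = 6.18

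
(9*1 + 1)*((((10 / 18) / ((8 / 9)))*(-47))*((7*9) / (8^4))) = -74025 / 16384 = -4.52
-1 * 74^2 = -5476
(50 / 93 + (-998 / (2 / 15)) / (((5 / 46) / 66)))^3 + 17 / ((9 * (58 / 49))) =-4379730501203499194973578419 / 46652706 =-93879452591742463877.09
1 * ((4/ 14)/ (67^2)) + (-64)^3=-8237350910/ 31423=-262144.00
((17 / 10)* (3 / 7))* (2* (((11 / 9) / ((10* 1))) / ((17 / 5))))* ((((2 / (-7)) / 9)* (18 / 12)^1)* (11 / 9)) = -121 / 39690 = -0.00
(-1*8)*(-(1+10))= 88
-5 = -5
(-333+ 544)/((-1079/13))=-211/83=-2.54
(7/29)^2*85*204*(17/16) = 3611055/3364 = 1073.44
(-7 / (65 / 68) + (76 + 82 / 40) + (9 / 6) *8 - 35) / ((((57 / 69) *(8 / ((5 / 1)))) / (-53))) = -15126571 / 7904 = -1913.79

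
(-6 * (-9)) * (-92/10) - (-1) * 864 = 1836/5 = 367.20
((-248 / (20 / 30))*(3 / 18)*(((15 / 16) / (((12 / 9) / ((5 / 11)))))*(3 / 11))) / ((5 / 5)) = -20925 / 3872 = -5.40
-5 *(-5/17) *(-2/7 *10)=-500/119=-4.20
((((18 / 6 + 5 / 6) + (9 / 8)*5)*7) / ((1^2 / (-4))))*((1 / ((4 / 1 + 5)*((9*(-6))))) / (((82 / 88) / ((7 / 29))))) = 122353 / 866781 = 0.14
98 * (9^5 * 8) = 46294416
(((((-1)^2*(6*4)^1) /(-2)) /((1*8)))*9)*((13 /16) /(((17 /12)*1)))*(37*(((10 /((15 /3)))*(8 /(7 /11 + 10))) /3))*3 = -7326 /17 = -430.94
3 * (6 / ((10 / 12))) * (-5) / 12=-9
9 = 9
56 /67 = 0.84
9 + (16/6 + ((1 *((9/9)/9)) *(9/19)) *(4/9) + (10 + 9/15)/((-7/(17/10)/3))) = 3.97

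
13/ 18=0.72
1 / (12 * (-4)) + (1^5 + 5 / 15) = 21 / 16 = 1.31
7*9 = 63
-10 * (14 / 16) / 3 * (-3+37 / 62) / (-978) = -5215 / 727632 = -0.01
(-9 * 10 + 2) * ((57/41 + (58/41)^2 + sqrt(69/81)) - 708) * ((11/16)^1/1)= 143318087/3362 - 121 * sqrt(69)/18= 42572.98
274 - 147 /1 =127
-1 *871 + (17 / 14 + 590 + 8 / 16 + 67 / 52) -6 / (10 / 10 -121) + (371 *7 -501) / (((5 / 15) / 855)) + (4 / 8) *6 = 2446064099 / 455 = 5375965.05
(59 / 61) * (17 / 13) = 1003 / 793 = 1.26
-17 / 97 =-0.18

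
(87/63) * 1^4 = 29/21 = 1.38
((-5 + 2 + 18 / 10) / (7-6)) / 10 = -3 / 25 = -0.12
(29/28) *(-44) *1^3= -319/7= -45.57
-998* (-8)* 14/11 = 111776/11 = 10161.45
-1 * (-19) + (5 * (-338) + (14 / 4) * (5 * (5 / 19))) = -63323 / 38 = -1666.39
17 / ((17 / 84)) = 84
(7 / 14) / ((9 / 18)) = 1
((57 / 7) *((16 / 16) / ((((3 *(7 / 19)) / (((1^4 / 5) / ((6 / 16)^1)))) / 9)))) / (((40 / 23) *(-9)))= -8303 / 3675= -2.26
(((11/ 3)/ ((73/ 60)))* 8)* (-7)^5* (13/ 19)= -384544160/ 1387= -277248.85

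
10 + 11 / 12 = 131 / 12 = 10.92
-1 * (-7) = 7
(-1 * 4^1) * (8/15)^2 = -256/225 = -1.14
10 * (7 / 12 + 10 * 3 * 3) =5435 / 6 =905.83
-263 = -263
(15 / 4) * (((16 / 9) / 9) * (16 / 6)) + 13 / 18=437 / 162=2.70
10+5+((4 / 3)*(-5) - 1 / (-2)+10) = 113 / 6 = 18.83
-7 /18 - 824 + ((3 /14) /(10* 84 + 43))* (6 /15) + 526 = -165990701 /556290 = -298.39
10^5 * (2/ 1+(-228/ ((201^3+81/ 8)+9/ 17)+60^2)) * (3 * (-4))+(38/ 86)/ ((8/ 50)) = -424326425474173275/ 98169172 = -4322399963.55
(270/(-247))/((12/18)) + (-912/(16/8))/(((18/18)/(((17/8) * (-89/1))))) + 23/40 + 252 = 854540321/9880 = 86491.94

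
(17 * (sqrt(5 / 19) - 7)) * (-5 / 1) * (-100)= -55139.59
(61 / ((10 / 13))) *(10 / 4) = 793 / 4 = 198.25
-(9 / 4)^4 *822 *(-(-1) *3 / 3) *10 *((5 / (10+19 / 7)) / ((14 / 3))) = -17753.06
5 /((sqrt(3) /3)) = 5 * sqrt(3) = 8.66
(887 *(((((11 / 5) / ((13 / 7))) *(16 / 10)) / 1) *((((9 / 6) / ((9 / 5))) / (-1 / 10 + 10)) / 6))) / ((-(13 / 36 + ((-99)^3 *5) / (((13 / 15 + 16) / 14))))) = 2284912 / 390113088417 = 0.00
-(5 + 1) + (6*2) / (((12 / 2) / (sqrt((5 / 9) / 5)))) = -16 / 3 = -5.33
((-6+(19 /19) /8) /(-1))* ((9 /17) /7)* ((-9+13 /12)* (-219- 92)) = 4165845 /3808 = 1093.97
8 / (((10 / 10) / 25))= 200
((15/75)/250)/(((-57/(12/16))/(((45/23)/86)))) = -9/37582000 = -0.00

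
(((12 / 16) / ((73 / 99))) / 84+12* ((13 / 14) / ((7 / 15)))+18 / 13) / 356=18804465 / 264869696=0.07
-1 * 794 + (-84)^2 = 6262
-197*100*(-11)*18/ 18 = 216700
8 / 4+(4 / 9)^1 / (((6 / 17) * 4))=125 / 54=2.31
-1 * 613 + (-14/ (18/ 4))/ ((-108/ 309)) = -48932/ 81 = -604.10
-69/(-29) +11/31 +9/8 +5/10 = 4.36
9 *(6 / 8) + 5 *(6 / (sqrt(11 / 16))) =27 / 4 + 120 *sqrt(11) / 11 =42.93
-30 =-30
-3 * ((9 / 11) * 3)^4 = -1594323 / 14641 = -108.89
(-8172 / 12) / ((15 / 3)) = -681 / 5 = -136.20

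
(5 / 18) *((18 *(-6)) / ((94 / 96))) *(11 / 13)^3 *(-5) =9583200 / 103259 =92.81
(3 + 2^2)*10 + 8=78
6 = 6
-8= -8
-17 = -17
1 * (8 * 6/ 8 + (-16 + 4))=-6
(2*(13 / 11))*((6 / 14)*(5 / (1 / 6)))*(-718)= -1680120 / 77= -21819.74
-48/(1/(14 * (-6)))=4032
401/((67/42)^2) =707364/4489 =157.58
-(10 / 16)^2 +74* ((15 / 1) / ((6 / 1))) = 11815 / 64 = 184.61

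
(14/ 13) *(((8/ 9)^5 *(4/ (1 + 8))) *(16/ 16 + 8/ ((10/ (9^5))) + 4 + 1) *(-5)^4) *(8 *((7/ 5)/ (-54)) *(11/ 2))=-556294969753600/ 62178597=-8946727.60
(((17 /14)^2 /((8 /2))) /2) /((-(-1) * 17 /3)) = 51 /1568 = 0.03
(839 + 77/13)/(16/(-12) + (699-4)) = 32952/27053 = 1.22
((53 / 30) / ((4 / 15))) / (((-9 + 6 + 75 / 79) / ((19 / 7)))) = -79553 / 9072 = -8.77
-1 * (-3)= 3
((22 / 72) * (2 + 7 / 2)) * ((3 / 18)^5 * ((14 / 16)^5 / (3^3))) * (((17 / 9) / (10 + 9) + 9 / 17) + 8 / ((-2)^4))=13346825261 / 2879900444786688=0.00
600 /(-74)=-300 /37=-8.11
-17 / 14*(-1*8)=68 / 7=9.71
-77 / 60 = -1.28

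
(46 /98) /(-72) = -0.01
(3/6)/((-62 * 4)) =-1/496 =-0.00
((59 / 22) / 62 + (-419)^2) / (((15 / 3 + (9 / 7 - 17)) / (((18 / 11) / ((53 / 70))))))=-35413.34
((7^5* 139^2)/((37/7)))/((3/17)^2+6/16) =5255398712648/34743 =151264965.97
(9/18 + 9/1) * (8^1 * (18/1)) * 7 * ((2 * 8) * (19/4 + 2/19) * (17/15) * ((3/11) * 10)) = 25292736/11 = 2299339.64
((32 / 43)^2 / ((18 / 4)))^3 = 8589934592 / 4608273662721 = 0.00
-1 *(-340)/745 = 68/149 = 0.46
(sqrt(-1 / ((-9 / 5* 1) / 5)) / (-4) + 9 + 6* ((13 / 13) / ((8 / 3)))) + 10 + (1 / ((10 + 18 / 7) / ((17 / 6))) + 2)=12175 / 528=23.06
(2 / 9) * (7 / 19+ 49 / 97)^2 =5184200 / 30569841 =0.17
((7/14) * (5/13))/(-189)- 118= -579857/4914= -118.00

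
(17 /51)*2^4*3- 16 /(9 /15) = -10.67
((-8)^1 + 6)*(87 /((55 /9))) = -1566 /55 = -28.47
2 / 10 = 1 / 5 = 0.20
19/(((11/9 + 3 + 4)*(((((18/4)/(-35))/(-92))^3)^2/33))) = 7454722723301066752000000/728271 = 10236193289724658474.66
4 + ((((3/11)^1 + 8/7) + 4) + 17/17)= 802/77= 10.42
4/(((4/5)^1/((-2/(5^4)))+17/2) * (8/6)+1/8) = -32/2575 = -0.01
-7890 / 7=-1127.14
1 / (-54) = -1 / 54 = -0.02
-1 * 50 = -50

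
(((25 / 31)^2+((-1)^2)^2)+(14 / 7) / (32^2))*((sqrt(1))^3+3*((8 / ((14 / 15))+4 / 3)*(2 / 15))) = 423569353 / 51663360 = 8.20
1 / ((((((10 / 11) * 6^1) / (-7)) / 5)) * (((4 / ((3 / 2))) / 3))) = -231 / 32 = -7.22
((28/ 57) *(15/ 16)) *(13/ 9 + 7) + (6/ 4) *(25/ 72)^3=983305/ 248832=3.95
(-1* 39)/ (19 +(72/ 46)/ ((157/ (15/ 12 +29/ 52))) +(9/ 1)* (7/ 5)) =-1.23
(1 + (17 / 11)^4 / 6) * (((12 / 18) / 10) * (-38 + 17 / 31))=-22106343 / 4538710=-4.87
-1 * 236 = -236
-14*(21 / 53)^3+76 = 11184998 / 148877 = 75.13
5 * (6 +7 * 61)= 2165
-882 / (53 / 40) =-35280 / 53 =-665.66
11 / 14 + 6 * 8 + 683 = 10245 / 14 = 731.79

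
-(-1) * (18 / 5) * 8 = 28.80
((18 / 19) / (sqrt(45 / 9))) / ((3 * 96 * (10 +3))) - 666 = -666.00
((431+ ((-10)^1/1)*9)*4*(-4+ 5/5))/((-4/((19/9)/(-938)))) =-6479/2814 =-2.30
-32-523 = -555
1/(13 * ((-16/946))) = -473/104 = -4.55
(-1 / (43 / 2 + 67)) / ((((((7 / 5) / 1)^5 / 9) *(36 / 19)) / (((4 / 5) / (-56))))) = 11875 / 83295492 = 0.00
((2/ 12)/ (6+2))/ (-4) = -1/ 192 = -0.01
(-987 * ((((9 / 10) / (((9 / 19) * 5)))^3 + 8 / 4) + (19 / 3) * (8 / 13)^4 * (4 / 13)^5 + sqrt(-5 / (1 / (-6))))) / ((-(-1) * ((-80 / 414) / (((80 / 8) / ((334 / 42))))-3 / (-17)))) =-72938313 * sqrt(30) / 1685-198916024792415452430391 / 2233572680438125000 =-326149.08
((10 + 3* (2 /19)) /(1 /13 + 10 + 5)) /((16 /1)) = 13 /304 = 0.04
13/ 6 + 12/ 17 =293/ 102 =2.87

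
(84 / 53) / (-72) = -0.02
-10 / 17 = -0.59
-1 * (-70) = 70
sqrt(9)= 3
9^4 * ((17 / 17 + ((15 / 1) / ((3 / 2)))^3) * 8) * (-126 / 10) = -3310050744 / 5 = -662010148.80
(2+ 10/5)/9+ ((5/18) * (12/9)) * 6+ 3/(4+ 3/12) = 172/51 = 3.37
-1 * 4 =-4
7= 7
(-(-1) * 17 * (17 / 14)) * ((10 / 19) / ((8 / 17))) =24565 / 1064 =23.09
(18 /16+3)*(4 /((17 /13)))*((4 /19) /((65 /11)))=726 /1615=0.45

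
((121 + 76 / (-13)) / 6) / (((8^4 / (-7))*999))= -0.00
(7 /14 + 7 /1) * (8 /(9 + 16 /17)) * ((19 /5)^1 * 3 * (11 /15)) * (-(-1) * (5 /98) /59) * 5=106590 /488579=0.22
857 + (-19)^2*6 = 3023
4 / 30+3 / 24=31 / 120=0.26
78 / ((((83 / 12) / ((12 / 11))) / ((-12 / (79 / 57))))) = -7682688 / 72127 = -106.52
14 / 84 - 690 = -4139 / 6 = -689.83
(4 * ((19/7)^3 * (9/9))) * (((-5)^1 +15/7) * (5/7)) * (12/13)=-32923200/218491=-150.68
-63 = -63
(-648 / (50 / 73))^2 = 559417104 / 625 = 895067.37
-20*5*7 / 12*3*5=-875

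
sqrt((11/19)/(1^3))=sqrt(209)/19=0.76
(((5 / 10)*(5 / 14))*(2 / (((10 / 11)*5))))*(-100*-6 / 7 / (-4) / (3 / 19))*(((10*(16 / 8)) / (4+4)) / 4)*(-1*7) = 5225 / 112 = 46.65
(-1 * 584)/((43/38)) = -22192/43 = -516.09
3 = 3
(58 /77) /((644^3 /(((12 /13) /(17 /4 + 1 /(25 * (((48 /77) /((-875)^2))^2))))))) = 25056 /580744839526742048335177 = 0.00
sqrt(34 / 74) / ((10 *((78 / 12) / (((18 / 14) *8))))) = 72 *sqrt(629) / 16835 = 0.11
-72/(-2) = 36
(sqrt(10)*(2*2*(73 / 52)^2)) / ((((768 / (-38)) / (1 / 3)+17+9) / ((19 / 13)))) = -1923769*sqrt(10) / 5782504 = -1.05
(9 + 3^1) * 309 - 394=3314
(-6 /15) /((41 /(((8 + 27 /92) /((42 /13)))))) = -1417 /56580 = -0.03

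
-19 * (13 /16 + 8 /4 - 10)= 2185 /16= 136.56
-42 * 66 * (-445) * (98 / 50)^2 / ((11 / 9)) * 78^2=2948590230768 / 125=23588721846.14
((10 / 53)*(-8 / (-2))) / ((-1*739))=-40 / 39167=-0.00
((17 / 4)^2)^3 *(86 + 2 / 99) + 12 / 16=51388960433 / 101376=506914.46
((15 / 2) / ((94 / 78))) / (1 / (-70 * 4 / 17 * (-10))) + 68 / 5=4149332 / 3995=1038.63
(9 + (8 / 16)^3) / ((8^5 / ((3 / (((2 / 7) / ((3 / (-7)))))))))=-657 / 524288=-0.00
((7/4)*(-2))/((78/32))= -1.44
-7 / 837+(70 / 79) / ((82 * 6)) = -35581 / 5422086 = -0.01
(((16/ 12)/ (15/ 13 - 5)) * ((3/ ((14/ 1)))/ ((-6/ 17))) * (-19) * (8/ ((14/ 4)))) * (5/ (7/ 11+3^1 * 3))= -184756/ 38955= -4.74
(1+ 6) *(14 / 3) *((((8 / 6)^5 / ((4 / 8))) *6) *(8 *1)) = 3211264 / 243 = 13215.08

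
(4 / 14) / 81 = 2 / 567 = 0.00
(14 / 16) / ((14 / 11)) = 11 / 16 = 0.69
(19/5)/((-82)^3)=-19/2756840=-0.00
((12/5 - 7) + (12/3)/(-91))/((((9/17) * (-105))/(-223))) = -8010383/429975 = -18.63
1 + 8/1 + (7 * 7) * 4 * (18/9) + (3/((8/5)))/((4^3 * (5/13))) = 205351/512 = 401.08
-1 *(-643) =643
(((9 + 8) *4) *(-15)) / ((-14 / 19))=9690 / 7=1384.29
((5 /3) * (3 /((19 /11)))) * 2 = 110 /19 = 5.79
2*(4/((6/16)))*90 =1920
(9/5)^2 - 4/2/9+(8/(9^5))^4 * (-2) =917228316299961423631/303941636476423220025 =3.02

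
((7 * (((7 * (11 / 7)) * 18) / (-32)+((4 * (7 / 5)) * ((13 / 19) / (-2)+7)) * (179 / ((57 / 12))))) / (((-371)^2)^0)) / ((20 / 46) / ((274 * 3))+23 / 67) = 179104821975849 / 6288735520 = 28480.26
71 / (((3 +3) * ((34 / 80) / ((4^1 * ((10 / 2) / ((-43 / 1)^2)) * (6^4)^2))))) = 15900364800 / 31433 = 505849.42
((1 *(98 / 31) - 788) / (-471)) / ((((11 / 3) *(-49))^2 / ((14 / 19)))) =145980 / 3837906919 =0.00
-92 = -92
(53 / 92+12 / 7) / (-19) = -1475 / 12236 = -0.12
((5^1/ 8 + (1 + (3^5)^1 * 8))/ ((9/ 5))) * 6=77825/ 12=6485.42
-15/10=-3/2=-1.50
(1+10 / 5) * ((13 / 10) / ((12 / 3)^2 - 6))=39 / 100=0.39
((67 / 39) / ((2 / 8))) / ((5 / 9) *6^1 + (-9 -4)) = -268 / 377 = -0.71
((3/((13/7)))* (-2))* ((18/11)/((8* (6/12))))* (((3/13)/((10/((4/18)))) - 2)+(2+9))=-110628/9295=-11.90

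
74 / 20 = 37 / 10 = 3.70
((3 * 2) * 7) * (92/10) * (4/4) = 1932/5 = 386.40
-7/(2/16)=-56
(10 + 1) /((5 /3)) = 33 /5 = 6.60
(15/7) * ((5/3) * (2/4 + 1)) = 75/14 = 5.36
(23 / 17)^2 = 529 / 289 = 1.83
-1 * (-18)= 18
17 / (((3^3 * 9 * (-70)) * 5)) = -17 / 85050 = -0.00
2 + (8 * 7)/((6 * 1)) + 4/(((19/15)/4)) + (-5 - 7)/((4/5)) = 511/57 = 8.96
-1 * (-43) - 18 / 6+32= 72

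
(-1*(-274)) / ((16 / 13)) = 1781 / 8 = 222.62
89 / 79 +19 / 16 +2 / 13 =40553 / 16432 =2.47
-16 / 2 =-8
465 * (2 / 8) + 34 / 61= 28501 / 244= 116.81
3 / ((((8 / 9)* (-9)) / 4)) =-3 / 2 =-1.50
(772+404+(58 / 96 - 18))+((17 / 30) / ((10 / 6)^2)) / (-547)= 3802537651 / 3282000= 1158.60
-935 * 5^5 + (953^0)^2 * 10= -2921865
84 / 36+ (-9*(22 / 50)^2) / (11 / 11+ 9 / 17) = 58211 / 48750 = 1.19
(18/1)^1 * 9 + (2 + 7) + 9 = 180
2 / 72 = 1 / 36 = 0.03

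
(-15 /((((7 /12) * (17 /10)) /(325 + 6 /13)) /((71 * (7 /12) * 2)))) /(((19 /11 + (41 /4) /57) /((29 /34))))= -3277314829800 /17969731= -182379.74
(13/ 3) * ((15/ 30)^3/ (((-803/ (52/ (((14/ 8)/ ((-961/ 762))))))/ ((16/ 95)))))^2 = 519417763072/ 124178264879667075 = 0.00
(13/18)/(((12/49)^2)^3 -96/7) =-0.05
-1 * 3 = -3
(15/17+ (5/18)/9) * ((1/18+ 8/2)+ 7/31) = 6008335/1536732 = 3.91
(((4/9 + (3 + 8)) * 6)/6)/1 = 103/9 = 11.44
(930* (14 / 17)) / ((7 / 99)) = 184140 / 17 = 10831.76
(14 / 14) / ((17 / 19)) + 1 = 2.12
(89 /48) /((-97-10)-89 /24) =-89 /5314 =-0.02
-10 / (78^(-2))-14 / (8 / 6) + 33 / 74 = -2251452 / 37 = -60850.05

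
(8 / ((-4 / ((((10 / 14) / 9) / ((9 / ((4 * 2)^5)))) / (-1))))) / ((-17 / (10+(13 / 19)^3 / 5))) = -7539851264 / 22037967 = -342.13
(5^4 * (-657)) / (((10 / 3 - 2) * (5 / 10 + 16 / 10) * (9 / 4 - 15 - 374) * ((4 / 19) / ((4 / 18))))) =4334375 / 10829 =400.26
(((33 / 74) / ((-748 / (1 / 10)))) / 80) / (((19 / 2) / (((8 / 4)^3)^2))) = -3 / 597550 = -0.00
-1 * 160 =-160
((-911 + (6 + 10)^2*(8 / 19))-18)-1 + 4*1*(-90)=-22462 / 19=-1182.21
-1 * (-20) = 20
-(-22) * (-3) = -66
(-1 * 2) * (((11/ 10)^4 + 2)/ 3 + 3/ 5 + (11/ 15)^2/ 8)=-163973/ 45000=-3.64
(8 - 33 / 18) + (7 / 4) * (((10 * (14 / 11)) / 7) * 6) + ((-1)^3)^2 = 1733 / 66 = 26.26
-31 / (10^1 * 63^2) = -31 / 39690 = -0.00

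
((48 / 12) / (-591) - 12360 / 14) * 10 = -36524080 / 4137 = -8828.64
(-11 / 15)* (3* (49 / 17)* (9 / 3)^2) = -4851 / 85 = -57.07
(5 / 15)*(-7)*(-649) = 1514.33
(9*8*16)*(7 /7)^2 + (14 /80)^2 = 1843249 /1600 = 1152.03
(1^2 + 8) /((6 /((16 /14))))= 12 /7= 1.71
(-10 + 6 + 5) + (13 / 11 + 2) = 46 / 11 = 4.18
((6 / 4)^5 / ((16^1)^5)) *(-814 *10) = -494505 / 8388608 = -0.06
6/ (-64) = -3/ 32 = -0.09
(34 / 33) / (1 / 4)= 136 / 33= 4.12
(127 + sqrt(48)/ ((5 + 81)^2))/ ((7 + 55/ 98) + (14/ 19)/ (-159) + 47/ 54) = 15.07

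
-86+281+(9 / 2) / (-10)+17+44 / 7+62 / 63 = 275713 / 1260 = 218.82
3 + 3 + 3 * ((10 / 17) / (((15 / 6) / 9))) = 12.35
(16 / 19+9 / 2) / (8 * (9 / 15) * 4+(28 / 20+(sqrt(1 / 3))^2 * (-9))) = 1015 / 3344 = 0.30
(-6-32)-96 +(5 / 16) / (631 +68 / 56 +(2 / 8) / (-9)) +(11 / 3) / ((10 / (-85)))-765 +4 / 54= -16002781445 / 17205588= -930.09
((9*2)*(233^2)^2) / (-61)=-53051319378 / 61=-869693760.30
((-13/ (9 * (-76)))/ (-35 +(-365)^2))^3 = 2197/ 756106831404716809536000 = 0.00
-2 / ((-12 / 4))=2 / 3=0.67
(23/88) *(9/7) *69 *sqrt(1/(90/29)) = 4761 *sqrt(290)/6160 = 13.16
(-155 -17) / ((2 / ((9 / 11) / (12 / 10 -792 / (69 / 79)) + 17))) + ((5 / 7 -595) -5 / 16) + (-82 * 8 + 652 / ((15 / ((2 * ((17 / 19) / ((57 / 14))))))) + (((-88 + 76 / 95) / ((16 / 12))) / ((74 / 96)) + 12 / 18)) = -7140117480905537 / 2570613634512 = -2777.59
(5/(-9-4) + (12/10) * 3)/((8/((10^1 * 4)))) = 209/13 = 16.08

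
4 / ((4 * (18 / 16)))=8 / 9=0.89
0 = 0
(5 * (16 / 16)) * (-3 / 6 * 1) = -5 / 2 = -2.50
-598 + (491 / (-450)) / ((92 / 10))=-2476211 / 4140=-598.12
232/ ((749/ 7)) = 232/ 107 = 2.17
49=49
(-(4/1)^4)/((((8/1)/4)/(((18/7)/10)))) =-1152/35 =-32.91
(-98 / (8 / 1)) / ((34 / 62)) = -22.34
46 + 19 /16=755 /16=47.19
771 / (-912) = -257 / 304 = -0.85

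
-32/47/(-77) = 32/3619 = 0.01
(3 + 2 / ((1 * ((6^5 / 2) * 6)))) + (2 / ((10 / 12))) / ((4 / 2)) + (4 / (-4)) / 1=186629 / 58320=3.20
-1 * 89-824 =-913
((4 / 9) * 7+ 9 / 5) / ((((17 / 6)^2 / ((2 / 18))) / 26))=1352 / 765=1.77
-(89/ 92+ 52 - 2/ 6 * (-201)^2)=1234091/ 92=13414.03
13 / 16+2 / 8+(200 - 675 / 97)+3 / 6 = 302025 / 1552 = 194.60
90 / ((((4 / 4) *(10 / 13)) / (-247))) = -28899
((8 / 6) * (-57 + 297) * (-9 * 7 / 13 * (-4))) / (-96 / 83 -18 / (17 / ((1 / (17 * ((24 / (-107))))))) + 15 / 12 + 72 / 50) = 96715584000 / 28237157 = 3425.12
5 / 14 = 0.36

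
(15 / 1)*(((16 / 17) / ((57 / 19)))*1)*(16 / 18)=640 / 153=4.18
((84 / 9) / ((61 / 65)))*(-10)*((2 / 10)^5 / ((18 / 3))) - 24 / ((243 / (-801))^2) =-483190828 / 1852875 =-260.78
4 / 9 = 0.44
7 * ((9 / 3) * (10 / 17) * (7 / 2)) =735 / 17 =43.24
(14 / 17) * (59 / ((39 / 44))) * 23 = 835912 / 663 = 1260.80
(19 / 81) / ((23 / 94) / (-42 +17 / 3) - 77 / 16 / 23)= -35820016 / 32980527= -1.09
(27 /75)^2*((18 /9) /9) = 18 /625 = 0.03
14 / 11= 1.27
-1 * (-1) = 1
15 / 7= 2.14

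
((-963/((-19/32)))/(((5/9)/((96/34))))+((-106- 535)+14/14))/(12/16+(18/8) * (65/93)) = 47580784/14535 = 3273.53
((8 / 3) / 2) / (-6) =-0.22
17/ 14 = 1.21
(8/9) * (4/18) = 16/81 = 0.20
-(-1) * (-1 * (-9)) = 9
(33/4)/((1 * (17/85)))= 165/4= 41.25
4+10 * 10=104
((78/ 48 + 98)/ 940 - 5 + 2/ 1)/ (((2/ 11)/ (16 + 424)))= -2633323/ 376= -7003.52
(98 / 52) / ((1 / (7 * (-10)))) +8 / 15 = -25621 / 195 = -131.39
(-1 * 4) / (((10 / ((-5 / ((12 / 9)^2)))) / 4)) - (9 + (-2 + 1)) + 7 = 7 / 2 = 3.50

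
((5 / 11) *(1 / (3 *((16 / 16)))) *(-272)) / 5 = -272 / 33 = -8.24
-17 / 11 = -1.55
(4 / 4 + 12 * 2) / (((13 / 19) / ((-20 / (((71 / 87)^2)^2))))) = -544252729500 / 330351853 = -1647.49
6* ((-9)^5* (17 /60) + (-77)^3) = -28395813 /10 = -2839581.30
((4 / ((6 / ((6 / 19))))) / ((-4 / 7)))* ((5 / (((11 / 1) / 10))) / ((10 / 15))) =-2.51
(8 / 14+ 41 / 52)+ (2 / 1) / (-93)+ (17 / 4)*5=382331 / 16926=22.59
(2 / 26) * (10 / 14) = 0.05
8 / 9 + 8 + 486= 4454 / 9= 494.89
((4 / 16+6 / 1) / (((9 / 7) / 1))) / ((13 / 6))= 175 / 78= 2.24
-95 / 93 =-1.02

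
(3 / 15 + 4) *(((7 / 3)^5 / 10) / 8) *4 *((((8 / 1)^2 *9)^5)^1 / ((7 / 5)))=3288952542855168 / 5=657790508571033.60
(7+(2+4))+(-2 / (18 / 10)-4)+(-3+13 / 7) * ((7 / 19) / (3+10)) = 17465 / 2223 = 7.86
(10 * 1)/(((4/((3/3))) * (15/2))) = 1/3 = 0.33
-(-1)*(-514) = -514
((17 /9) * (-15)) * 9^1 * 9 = -2295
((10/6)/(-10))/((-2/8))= 2/3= 0.67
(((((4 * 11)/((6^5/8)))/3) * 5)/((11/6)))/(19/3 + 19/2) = 4/1539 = 0.00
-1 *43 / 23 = -1.87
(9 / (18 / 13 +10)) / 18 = 13 / 296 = 0.04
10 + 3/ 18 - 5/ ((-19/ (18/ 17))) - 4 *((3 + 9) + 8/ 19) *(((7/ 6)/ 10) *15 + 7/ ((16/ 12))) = -337.34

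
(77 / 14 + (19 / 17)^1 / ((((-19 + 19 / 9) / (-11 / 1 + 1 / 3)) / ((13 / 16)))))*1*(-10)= -2065 / 34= -60.74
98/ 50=49/ 25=1.96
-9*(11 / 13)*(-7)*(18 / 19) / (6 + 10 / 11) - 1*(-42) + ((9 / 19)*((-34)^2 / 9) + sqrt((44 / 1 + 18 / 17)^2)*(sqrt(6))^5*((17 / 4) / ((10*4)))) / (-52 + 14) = 447791 / 9386 - 3447*sqrt(6) / 760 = 36.60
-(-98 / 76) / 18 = 49 / 684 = 0.07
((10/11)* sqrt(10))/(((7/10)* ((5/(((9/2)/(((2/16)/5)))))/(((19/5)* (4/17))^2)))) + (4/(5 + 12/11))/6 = 22/201 + 831744* sqrt(10)/22253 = 118.30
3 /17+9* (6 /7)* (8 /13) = 7617 /1547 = 4.92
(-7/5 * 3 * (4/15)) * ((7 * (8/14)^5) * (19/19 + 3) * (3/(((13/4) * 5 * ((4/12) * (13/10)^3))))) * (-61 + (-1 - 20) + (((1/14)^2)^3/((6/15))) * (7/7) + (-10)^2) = -9992477528064/1152539369527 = -8.67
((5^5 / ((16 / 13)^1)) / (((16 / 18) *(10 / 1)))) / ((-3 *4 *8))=-24375 / 8192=-2.98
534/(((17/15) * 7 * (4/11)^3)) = 5330655/3808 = 1399.86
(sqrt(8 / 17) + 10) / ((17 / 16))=32 * sqrt(34) / 289 + 160 / 17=10.06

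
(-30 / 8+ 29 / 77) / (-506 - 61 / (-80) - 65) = 20780 / 3512663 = 0.01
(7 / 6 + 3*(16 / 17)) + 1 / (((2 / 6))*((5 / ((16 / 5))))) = 15071 / 2550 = 5.91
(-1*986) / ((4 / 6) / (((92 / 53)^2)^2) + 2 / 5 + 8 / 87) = -5121135074560 / 2936508139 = -1743.95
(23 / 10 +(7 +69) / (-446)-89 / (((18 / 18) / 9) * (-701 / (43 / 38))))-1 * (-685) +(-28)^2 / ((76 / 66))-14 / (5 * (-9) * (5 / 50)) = 183426488407 / 133656165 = 1372.38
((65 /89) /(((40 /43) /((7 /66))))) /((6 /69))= 89999 /93984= 0.96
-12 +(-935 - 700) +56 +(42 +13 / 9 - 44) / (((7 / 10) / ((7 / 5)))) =-1592.11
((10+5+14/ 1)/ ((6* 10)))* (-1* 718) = -347.03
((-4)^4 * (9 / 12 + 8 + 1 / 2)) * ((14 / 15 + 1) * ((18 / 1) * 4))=1648128 / 5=329625.60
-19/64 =-0.30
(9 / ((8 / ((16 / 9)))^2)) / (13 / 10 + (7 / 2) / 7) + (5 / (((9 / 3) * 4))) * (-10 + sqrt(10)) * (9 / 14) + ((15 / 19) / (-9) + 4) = 15 * sqrt(10) / 56 + 63803 / 43092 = 2.33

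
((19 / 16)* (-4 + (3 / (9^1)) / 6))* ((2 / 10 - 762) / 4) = 5138341 / 5760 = 892.07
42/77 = 6/11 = 0.55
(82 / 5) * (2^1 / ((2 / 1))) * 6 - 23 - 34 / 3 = 961 / 15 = 64.07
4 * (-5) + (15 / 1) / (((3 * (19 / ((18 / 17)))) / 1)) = -6370 / 323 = -19.72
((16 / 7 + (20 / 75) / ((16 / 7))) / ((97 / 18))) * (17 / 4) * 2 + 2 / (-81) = 4141019 / 1099980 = 3.76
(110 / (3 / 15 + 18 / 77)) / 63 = 6050 / 1503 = 4.03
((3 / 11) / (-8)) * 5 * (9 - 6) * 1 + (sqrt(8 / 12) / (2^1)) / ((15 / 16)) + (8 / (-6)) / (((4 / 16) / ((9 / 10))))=-2337 / 440 + 8 * sqrt(6) / 45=-4.88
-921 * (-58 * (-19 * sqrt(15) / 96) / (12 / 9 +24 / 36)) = -169157 * sqrt(15) / 32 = -20473.20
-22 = -22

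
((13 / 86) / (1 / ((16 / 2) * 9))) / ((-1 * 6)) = -78 / 43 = -1.81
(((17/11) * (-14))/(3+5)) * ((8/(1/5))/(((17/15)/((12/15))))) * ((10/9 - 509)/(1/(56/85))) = 25551.97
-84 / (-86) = 42 / 43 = 0.98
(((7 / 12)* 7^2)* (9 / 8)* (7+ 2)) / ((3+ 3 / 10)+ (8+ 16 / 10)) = 15435 / 688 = 22.43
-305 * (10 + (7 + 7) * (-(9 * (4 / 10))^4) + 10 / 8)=356882391 / 500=713764.78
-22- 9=-31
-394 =-394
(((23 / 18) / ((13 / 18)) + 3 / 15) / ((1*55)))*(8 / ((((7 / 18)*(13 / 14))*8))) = 4608 / 46475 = 0.10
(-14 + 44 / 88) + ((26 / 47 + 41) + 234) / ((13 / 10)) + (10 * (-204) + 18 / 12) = -1124262 / 611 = -1840.04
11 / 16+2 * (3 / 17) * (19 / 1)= 2011 / 272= 7.39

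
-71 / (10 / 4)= -142 / 5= -28.40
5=5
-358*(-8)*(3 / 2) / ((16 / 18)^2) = 43497 / 8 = 5437.12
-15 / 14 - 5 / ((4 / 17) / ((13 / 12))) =-8095 / 336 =-24.09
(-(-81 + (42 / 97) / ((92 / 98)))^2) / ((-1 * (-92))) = -8071405281 / 114479303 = -70.51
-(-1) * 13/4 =13/4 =3.25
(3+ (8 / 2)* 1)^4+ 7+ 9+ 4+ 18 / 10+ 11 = 12169 / 5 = 2433.80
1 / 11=0.09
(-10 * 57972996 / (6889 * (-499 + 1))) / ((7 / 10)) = 966216600 / 4002509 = 241.40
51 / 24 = 17 / 8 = 2.12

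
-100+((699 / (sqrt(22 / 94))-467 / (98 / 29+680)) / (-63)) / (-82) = -10237992343 / 102379788+233 * sqrt(517) / 18942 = -99.72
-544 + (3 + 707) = 166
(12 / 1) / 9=1.33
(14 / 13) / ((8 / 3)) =21 / 52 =0.40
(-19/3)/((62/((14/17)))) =-133/1581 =-0.08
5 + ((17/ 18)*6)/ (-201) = 2998/ 603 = 4.97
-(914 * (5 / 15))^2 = -835396 / 9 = -92821.78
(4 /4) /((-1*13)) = -1 /13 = -0.08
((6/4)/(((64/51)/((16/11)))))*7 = 1071/88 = 12.17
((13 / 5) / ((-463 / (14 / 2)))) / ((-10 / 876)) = 39858 / 11575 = 3.44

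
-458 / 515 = -0.89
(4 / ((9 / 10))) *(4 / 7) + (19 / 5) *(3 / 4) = 6791 / 1260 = 5.39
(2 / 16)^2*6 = 3 / 32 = 0.09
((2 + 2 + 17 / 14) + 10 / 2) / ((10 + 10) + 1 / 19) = 0.51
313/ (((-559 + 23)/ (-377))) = 220.15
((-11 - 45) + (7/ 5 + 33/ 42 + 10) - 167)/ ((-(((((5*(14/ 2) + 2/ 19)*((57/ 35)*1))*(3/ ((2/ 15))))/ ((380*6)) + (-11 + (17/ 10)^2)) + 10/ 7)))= -3738440/ 108479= -34.46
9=9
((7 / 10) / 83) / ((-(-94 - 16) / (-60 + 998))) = 3283 / 45650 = 0.07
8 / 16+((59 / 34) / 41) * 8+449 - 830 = -529945 / 1394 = -380.16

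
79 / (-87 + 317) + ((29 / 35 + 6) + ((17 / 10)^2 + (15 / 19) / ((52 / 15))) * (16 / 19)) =370136659 / 37778650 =9.80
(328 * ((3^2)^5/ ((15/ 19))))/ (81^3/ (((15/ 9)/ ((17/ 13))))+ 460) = 1594637928/ 27133391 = 58.77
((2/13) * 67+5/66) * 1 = 8909/858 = 10.38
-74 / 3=-24.67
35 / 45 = 7 / 9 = 0.78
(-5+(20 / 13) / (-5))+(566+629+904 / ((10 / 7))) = 118462 / 65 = 1822.49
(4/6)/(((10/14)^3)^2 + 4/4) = 117649/199911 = 0.59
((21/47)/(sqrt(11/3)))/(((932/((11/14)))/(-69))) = -207 * sqrt(33)/87608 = -0.01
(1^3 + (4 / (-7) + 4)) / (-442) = -31 / 3094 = -0.01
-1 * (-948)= 948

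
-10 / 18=-5 / 9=-0.56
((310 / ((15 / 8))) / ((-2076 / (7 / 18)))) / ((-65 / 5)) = 434 / 182169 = 0.00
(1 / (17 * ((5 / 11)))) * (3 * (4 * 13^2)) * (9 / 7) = 200772 / 595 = 337.43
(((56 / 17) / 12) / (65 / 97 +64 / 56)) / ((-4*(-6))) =4753 / 753372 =0.01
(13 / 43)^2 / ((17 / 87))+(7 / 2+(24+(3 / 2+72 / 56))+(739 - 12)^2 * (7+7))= 1628105468303 / 220031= 7399436.75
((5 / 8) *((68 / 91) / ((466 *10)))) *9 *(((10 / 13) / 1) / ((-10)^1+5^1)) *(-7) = 153 / 157508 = 0.00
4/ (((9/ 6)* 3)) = 8/ 9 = 0.89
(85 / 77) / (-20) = -17 / 308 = -0.06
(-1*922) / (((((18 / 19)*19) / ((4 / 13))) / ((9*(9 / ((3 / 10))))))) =-55320 / 13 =-4255.38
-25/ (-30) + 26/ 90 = 101/ 90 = 1.12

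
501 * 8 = 4008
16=16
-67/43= -1.56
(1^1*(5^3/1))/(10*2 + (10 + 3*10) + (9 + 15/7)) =875/498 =1.76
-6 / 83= -0.07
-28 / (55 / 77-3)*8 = 98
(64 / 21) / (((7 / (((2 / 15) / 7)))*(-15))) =-128 / 231525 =-0.00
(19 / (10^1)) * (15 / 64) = 57 / 128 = 0.45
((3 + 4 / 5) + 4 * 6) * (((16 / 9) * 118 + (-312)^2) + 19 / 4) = 488182873 / 180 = 2712127.07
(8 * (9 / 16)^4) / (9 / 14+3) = 15309 / 69632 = 0.22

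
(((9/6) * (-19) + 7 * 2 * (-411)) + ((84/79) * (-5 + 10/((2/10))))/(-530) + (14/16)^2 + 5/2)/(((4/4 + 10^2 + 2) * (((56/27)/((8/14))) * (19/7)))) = -41814199863/7341787264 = -5.70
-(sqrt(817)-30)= 30-sqrt(817)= 1.42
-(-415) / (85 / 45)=219.71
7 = 7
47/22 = 2.14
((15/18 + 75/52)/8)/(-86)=-355/107328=-0.00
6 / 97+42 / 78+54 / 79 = 127897 / 99619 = 1.28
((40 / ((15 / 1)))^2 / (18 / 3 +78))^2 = 256 / 35721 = 0.01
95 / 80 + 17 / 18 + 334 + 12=348.13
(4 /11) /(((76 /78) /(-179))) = -13962 /209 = -66.80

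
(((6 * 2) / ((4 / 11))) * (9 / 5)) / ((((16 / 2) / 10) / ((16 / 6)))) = 198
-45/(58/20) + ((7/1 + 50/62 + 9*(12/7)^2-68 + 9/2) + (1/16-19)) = -44896293/704816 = -63.70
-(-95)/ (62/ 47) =4465/ 62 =72.02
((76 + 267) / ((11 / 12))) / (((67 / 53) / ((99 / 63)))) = 31164 / 67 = 465.13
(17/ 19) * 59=52.79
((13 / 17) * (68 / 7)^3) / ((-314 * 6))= -60112 / 161553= -0.37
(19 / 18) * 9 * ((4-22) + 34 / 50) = -8227 / 50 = -164.54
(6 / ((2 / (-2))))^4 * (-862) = -1117152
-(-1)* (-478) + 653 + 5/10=175.50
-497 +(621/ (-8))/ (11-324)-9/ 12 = -1245745/ 2504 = -497.50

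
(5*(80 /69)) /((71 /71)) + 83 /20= 13727 /1380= 9.95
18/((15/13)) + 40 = 278/5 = 55.60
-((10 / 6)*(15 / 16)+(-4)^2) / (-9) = 281 / 144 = 1.95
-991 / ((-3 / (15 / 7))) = 707.86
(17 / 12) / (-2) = -17 / 24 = -0.71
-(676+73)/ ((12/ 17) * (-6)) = 12733/ 72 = 176.85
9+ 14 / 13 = 10.08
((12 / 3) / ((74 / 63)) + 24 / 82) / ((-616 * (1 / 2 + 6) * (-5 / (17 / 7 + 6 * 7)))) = 15861 / 1932658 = 0.01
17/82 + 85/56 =1.73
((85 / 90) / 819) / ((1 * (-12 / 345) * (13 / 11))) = -0.03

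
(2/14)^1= 1/7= 0.14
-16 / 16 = -1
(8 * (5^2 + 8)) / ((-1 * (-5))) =264 / 5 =52.80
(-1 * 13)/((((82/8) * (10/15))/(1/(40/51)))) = -1989/820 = -2.43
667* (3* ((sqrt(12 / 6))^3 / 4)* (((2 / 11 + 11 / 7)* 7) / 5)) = 54027* sqrt(2) / 22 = 3472.99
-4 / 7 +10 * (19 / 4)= 657 / 14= 46.93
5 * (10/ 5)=10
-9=-9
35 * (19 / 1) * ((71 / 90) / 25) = 9443 / 450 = 20.98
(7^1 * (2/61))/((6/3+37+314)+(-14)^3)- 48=-7000862/145851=-48.00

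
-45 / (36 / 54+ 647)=-135 / 1943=-0.07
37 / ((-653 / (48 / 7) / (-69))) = 122544 / 4571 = 26.81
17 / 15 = 1.13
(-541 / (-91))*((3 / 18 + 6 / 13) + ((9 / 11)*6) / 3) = 1051163 / 78078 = 13.46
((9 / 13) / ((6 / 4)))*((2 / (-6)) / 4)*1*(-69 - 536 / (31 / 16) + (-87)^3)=10212154 / 403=25340.33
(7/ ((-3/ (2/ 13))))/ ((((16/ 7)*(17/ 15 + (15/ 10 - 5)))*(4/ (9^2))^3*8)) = 130203045/ 1890304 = 68.88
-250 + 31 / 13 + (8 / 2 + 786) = 7051 / 13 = 542.38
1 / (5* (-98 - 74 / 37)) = -1 / 500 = -0.00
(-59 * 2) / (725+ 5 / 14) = -1652 / 10155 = -0.16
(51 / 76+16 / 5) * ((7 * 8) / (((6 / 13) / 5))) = 133861 / 57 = 2348.44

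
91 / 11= 8.27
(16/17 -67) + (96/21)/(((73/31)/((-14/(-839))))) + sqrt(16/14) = -68746653/1041199 + 2 *sqrt(14)/7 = -64.96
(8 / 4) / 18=1 / 9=0.11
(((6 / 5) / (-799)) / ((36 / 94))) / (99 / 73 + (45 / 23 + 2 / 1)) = -1679 / 2274600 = -0.00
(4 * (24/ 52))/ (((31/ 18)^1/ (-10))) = -4320/ 403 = -10.72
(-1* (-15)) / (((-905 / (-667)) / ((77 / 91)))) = 22011 / 2353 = 9.35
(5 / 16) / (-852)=-5 / 13632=-0.00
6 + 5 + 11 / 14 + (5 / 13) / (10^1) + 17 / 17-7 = 5.82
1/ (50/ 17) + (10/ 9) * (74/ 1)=37153/ 450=82.56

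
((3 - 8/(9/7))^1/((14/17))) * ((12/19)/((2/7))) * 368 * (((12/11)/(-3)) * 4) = 2902784/627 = 4629.64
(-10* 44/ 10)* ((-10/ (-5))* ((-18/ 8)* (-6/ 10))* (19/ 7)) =-11286/ 35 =-322.46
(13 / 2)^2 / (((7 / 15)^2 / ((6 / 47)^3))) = 2053350 / 5087327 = 0.40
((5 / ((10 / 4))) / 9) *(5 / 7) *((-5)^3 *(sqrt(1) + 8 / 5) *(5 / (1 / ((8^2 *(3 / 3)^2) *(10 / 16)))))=-650000 / 63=-10317.46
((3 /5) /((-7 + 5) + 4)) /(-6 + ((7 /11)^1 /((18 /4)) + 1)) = -297 /4810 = -0.06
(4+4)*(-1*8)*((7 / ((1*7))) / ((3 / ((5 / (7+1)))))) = -40 / 3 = -13.33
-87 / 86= -1.01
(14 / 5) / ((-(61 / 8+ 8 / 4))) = -16 / 55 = -0.29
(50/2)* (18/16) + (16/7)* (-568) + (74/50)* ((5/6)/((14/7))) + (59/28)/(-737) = -785951099/619080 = -1269.55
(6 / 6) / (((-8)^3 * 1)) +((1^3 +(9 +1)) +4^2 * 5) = 46591 / 512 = 91.00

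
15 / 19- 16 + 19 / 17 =-14.09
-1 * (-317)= 317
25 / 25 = 1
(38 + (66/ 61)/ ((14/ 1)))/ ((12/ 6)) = 16259/ 854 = 19.04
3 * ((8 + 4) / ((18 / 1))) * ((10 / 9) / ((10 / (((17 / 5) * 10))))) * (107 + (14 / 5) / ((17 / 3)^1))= 36548 / 45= 812.18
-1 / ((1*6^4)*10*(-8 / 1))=1 / 103680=0.00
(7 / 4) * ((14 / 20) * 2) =49 / 20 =2.45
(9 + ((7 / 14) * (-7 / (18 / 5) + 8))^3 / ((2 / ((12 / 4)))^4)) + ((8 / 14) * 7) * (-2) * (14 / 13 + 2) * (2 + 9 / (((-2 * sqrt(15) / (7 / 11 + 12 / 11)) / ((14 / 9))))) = 8512 * sqrt(15) / 429 + 12015409 / 119808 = 177.13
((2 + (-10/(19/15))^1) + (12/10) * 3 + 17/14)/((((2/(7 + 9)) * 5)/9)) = -51732/3325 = -15.56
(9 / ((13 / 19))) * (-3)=-513 / 13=-39.46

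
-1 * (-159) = 159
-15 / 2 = -7.50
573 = 573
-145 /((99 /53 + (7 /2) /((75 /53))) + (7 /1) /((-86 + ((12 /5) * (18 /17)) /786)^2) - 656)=528505883601229500 /2375206752236620381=0.22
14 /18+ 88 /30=167 /45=3.71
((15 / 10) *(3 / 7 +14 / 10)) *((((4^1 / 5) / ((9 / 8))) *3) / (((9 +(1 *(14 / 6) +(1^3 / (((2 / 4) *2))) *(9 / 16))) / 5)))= 49152 / 19985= 2.46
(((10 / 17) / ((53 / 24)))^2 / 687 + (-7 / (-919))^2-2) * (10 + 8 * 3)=-627973115774234 / 9235643608157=-67.99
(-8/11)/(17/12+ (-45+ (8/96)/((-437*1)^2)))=3055504/183107441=0.02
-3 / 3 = -1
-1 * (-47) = 47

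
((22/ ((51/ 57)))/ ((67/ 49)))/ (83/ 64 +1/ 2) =1310848/ 130985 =10.01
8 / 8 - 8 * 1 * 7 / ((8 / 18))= -125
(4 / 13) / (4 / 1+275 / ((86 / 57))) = 344 / 208247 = 0.00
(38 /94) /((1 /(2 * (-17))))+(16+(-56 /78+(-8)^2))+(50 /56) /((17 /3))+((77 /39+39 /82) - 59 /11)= 24704497663 /393501108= 62.78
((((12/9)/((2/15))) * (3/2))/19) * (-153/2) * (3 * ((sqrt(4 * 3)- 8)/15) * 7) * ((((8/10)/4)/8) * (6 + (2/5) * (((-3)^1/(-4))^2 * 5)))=9639/80- 9639 * sqrt(3)/320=68.31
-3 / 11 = -0.27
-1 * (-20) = 20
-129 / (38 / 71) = -9159 / 38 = -241.03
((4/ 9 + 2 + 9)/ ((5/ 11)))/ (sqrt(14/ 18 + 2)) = 1133/ 75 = 15.11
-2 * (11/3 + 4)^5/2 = -6436343/243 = -26487.01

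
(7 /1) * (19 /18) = 133 /18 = 7.39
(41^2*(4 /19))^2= 45212176 /361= 125241.48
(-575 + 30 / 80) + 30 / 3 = -564.62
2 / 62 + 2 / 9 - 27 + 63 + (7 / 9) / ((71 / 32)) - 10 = 175673 / 6603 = 26.61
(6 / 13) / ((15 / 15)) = 6 / 13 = 0.46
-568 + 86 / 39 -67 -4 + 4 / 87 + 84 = -625159 / 1131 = -552.75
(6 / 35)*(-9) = -54 / 35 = -1.54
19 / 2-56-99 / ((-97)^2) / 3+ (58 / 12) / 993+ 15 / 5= -1219241255 / 28029411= -43.50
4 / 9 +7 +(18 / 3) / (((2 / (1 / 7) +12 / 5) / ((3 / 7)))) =19634 / 2583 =7.60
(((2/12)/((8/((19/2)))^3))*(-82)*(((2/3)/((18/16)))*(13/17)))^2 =13365217287409/124264710144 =107.55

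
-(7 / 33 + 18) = -601 / 33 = -18.21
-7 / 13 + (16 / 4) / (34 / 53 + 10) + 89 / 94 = 2875 / 3666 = 0.78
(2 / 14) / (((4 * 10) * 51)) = 1 / 14280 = 0.00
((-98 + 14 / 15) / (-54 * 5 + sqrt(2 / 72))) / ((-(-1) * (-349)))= -2912 / 2825155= -0.00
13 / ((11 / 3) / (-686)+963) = 0.01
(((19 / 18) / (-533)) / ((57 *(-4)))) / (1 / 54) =1 / 2132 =0.00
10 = 10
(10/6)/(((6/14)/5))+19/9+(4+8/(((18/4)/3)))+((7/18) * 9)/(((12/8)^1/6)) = 404/9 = 44.89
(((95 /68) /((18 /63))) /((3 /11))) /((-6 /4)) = -7315 /612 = -11.95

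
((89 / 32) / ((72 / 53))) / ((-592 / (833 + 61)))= -702833 / 227328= -3.09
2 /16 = 1 /8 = 0.12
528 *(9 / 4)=1188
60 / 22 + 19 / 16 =689 / 176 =3.91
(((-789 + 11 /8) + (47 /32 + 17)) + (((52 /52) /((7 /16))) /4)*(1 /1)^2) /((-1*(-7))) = -172163 /1568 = -109.80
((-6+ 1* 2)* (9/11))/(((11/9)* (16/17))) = -1377/484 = -2.85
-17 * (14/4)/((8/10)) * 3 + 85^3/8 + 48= 153181/2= 76590.50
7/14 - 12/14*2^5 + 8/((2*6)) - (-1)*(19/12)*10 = -73/7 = -10.43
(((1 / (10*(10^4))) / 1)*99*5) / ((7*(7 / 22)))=1089 / 490000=0.00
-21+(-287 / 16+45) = 97 / 16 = 6.06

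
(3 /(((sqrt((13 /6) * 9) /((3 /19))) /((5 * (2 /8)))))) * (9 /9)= 15 * sqrt(78) /988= 0.13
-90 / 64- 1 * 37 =-1229 / 32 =-38.41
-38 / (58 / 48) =-912 / 29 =-31.45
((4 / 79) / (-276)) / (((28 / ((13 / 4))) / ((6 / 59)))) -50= -300168413 / 6003368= -50.00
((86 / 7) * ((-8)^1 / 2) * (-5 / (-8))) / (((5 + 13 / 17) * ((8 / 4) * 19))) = -3655 / 26068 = -0.14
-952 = -952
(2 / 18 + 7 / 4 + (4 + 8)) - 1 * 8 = 5.86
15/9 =5/3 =1.67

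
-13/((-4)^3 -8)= 13/72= 0.18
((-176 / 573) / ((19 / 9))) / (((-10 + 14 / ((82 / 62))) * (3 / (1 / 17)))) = -902 / 185079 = -0.00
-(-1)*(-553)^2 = 305809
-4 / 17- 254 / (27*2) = -2267 / 459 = -4.94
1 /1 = 1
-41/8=-5.12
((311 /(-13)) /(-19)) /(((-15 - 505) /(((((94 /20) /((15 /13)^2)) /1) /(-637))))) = 0.00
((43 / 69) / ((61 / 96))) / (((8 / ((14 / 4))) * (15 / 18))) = 3612 / 7015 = 0.51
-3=-3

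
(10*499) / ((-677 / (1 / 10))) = -499 / 677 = -0.74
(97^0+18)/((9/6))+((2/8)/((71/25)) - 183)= -170.25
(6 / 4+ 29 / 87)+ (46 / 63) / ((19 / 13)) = 2.33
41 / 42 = 0.98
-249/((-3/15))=1245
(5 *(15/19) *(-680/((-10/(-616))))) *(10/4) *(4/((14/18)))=-40392000/19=-2125894.74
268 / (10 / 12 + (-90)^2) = 1608 / 48605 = 0.03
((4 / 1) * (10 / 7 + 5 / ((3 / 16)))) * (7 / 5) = 472 / 3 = 157.33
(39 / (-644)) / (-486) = 0.00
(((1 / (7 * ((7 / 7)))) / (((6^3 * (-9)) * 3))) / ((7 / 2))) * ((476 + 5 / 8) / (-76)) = 1271 / 28957824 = 0.00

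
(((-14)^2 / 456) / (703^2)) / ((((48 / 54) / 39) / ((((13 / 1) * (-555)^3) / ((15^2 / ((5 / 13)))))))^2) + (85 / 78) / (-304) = 827338221354010385 / 34240128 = 24162825014.97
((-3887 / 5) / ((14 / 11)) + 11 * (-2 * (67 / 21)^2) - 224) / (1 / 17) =-79374887 / 4410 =-17998.84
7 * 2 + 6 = 20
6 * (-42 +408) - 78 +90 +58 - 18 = 2248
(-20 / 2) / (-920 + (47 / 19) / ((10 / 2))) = 950 / 87353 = 0.01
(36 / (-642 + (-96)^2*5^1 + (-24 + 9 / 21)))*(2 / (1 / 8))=1344 / 105967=0.01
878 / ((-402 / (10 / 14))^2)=10975 / 3959298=0.00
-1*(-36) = 36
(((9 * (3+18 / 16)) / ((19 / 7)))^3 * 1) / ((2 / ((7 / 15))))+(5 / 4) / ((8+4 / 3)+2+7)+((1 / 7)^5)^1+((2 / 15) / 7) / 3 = 6978304202742563 / 11686545497088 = 597.12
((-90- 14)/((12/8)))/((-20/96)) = 1664/5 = 332.80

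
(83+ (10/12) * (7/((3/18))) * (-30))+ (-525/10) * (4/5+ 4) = -1219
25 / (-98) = -25 / 98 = -0.26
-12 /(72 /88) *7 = -308 /3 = -102.67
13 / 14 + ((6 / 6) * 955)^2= 12768363 / 14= 912025.93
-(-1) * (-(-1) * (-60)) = -60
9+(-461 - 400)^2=741330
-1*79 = -79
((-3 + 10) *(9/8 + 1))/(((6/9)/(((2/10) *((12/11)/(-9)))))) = -0.54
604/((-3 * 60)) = -151/45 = -3.36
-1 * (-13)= 13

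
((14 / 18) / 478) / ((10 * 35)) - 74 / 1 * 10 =-159173999 / 215100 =-740.00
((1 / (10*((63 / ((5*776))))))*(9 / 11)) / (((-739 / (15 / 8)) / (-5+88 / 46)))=103305 / 2617538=0.04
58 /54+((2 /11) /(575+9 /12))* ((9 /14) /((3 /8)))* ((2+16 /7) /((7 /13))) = 252998231 /234608913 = 1.08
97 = 97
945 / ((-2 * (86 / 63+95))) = -59535 / 12142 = -4.90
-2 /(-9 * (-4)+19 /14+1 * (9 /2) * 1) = -14 /293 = -0.05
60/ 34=30/ 17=1.76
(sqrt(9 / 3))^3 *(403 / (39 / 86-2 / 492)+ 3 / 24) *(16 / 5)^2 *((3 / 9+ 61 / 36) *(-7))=-69717213944 *sqrt(3) / 178275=-677345.43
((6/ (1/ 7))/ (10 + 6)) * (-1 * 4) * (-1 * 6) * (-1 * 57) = -3591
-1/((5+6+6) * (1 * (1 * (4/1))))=-1/68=-0.01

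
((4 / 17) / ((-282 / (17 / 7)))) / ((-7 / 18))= 12 / 2303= 0.01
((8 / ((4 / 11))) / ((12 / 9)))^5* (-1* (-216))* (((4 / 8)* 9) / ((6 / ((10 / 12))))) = 165102439.22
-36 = -36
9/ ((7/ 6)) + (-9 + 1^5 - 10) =-72/ 7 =-10.29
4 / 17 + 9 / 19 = 229 / 323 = 0.71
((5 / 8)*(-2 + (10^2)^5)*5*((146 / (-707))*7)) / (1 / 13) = -118624999976275 / 202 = -587252475130.07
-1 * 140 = -140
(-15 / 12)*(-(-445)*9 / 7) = -715.18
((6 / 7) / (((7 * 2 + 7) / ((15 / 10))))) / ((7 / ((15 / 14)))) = 0.01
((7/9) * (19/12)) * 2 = 133/54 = 2.46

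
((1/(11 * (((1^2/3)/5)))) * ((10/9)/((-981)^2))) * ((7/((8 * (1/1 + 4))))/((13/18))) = 35/91745082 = 0.00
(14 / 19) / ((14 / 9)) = 9 / 19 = 0.47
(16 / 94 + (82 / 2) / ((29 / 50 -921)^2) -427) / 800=-42487837881401 / 79634259781600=-0.53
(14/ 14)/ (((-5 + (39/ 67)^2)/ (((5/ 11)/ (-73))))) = 22445/ 16801972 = 0.00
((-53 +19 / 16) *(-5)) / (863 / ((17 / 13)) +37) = 70465 / 189568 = 0.37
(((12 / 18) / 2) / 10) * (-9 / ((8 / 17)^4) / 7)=-250563 / 286720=-0.87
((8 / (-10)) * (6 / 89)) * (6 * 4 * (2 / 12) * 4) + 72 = 31656 / 445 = 71.14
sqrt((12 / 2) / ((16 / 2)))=sqrt(3) / 2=0.87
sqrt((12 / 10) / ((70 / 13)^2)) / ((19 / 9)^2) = 1053 * sqrt(30) / 126350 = 0.05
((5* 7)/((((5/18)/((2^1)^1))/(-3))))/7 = -108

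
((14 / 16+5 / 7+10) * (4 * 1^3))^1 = 46.36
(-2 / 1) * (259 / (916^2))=-259 / 419528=-0.00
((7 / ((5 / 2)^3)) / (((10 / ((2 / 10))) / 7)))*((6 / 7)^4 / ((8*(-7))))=-648 / 1071875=-0.00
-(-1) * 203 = 203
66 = 66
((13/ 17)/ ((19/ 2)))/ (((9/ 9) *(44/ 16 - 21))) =-104/ 23579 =-0.00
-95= -95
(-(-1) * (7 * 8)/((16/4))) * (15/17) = 210/17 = 12.35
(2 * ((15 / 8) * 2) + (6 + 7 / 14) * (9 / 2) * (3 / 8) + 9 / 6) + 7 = 863 / 32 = 26.97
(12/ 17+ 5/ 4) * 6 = 399/ 34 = 11.74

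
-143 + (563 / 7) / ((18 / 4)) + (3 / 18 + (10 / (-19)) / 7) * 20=-147587 / 1197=-123.30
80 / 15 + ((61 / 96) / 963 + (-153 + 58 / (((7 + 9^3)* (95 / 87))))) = -29813790101 / 201998880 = -147.59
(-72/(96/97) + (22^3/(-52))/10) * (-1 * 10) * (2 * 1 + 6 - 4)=48478/13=3729.08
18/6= 3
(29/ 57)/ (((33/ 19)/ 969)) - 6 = 277.85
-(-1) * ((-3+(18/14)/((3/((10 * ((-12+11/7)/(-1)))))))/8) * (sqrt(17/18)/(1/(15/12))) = 3405 * sqrt(34)/3136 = 6.33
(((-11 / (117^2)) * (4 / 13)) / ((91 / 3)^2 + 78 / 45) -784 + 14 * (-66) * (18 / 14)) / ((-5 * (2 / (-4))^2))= 6470079616672 / 4101216795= 1577.60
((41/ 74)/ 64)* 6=123/ 2368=0.05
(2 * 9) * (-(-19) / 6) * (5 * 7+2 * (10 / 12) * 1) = 2090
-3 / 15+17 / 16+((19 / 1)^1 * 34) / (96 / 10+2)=131201 / 2320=56.55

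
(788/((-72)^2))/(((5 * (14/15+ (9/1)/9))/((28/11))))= 1379/34452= 0.04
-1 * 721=-721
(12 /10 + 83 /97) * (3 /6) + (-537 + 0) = -519893 /970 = -535.97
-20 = -20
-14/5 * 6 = -84/5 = -16.80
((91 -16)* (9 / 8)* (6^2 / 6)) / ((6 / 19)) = 12825 / 8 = 1603.12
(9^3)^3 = 387420489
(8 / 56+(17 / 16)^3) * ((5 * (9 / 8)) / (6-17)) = -0.69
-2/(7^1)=-2/7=-0.29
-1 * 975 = -975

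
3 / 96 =1 / 32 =0.03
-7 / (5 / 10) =-14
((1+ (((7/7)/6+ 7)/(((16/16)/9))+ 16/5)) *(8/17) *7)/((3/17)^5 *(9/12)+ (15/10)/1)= 2142146608/14199785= 150.86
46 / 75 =0.61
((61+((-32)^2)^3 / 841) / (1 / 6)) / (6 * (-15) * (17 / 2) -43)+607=-3015142627 / 339764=-8874.23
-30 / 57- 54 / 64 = -833 / 608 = -1.37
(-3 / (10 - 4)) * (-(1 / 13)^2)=1 / 338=0.00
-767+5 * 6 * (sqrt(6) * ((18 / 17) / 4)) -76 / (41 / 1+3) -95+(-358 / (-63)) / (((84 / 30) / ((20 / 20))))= -4180096 / 4851+135 * sqrt(6) / 17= -842.25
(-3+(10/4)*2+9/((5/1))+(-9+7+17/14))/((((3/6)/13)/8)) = 21944/35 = 626.97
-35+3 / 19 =-662 / 19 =-34.84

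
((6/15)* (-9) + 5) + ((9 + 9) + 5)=122/5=24.40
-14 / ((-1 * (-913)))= -0.02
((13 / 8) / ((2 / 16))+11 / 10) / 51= 47 / 170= 0.28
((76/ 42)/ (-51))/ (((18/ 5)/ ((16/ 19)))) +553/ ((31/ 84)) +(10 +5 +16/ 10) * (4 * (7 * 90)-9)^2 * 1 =104666507.04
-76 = -76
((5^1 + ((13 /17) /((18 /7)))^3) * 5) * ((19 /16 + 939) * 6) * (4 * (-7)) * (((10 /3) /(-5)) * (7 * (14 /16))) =3715448854902995 /229220928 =16209029.81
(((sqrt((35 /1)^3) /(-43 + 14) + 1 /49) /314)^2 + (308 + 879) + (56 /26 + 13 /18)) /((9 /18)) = 13858149322886665 /5823355754853 - 5 * sqrt(35) /5003747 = 2379.75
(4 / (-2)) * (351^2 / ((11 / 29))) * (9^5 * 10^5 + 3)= -42194395945636974 / 11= -3835854176876088.55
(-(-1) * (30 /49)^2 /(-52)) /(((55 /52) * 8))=-45 /52822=-0.00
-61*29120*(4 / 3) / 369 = -7105280 / 1107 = -6418.50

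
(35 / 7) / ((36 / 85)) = 425 / 36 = 11.81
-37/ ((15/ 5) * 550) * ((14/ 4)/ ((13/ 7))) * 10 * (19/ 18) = -34447/ 77220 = -0.45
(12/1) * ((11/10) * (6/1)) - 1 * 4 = 376/5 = 75.20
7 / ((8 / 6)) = 21 / 4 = 5.25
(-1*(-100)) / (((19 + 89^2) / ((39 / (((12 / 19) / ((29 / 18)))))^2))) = 124.65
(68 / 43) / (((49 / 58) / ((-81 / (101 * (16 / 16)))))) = -319464 / 212807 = -1.50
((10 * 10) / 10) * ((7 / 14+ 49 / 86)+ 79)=34430 / 43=800.70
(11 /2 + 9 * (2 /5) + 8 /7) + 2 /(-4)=341 /35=9.74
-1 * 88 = -88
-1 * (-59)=59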